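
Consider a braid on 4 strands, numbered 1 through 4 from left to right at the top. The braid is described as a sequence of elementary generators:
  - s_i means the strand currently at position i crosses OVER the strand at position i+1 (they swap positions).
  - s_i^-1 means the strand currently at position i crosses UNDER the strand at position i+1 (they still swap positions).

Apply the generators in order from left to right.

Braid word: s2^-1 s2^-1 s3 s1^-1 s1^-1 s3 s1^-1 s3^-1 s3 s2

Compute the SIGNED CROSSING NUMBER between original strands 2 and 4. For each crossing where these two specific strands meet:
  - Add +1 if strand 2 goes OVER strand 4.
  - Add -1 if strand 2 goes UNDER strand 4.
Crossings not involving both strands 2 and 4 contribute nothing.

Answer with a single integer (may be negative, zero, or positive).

Answer: 0

Derivation:
Gen 1: crossing 2x3. Both 2&4? no. Sum: 0
Gen 2: crossing 3x2. Both 2&4? no. Sum: 0
Gen 3: crossing 3x4. Both 2&4? no. Sum: 0
Gen 4: crossing 1x2. Both 2&4? no. Sum: 0
Gen 5: crossing 2x1. Both 2&4? no. Sum: 0
Gen 6: crossing 4x3. Both 2&4? no. Sum: 0
Gen 7: crossing 1x2. Both 2&4? no. Sum: 0
Gen 8: crossing 3x4. Both 2&4? no. Sum: 0
Gen 9: crossing 4x3. Both 2&4? no. Sum: 0
Gen 10: crossing 1x3. Both 2&4? no. Sum: 0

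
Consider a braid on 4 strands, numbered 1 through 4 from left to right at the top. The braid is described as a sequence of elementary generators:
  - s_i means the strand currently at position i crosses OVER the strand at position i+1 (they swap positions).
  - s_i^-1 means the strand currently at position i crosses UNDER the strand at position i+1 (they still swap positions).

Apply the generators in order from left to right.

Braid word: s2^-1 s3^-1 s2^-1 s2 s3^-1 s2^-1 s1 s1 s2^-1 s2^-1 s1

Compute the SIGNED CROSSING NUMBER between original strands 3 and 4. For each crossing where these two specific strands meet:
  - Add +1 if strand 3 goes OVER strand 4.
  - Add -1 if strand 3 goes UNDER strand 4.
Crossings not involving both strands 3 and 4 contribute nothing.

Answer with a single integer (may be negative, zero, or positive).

Gen 1: crossing 2x3. Both 3&4? no. Sum: 0
Gen 2: crossing 2x4. Both 3&4? no. Sum: 0
Gen 3: 3 under 4. Both 3&4? yes. Contrib: -1. Sum: -1
Gen 4: 4 over 3. Both 3&4? yes. Contrib: -1. Sum: -2
Gen 5: crossing 4x2. Both 3&4? no. Sum: -2
Gen 6: crossing 3x2. Both 3&4? no. Sum: -2
Gen 7: crossing 1x2. Both 3&4? no. Sum: -2
Gen 8: crossing 2x1. Both 3&4? no. Sum: -2
Gen 9: crossing 2x3. Both 3&4? no. Sum: -2
Gen 10: crossing 3x2. Both 3&4? no. Sum: -2
Gen 11: crossing 1x2. Both 3&4? no. Sum: -2

Answer: -2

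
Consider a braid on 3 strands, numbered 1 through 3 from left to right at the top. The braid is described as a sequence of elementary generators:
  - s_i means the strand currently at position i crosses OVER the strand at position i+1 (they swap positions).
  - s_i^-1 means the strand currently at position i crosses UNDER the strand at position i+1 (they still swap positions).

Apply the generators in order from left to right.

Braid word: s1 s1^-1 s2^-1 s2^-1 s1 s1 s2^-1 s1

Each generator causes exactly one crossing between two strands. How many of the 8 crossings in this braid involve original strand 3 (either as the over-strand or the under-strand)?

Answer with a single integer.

Answer: 4

Derivation:
Gen 1: crossing 1x2. Involves strand 3? no. Count so far: 0
Gen 2: crossing 2x1. Involves strand 3? no. Count so far: 0
Gen 3: crossing 2x3. Involves strand 3? yes. Count so far: 1
Gen 4: crossing 3x2. Involves strand 3? yes. Count so far: 2
Gen 5: crossing 1x2. Involves strand 3? no. Count so far: 2
Gen 6: crossing 2x1. Involves strand 3? no. Count so far: 2
Gen 7: crossing 2x3. Involves strand 3? yes. Count so far: 3
Gen 8: crossing 1x3. Involves strand 3? yes. Count so far: 4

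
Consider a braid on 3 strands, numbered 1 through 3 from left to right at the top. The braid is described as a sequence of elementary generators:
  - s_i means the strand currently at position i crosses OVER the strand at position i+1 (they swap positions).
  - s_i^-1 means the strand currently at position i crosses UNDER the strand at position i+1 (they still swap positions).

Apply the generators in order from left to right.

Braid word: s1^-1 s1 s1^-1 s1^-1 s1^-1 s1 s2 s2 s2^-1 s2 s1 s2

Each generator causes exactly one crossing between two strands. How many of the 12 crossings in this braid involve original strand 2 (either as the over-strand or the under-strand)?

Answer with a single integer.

Answer: 11

Derivation:
Gen 1: crossing 1x2. Involves strand 2? yes. Count so far: 1
Gen 2: crossing 2x1. Involves strand 2? yes. Count so far: 2
Gen 3: crossing 1x2. Involves strand 2? yes. Count so far: 3
Gen 4: crossing 2x1. Involves strand 2? yes. Count so far: 4
Gen 5: crossing 1x2. Involves strand 2? yes. Count so far: 5
Gen 6: crossing 2x1. Involves strand 2? yes. Count so far: 6
Gen 7: crossing 2x3. Involves strand 2? yes. Count so far: 7
Gen 8: crossing 3x2. Involves strand 2? yes. Count so far: 8
Gen 9: crossing 2x3. Involves strand 2? yes. Count so far: 9
Gen 10: crossing 3x2. Involves strand 2? yes. Count so far: 10
Gen 11: crossing 1x2. Involves strand 2? yes. Count so far: 11
Gen 12: crossing 1x3. Involves strand 2? no. Count so far: 11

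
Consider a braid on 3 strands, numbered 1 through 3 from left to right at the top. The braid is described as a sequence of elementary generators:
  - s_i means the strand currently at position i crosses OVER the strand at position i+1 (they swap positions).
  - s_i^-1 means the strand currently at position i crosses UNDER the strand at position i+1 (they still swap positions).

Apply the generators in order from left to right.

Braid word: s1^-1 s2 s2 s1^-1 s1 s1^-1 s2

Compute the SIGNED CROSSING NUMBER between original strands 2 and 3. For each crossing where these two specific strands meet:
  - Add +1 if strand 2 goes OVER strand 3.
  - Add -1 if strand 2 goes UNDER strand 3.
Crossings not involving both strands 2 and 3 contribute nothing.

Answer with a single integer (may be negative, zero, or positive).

Answer: 1

Derivation:
Gen 1: crossing 1x2. Both 2&3? no. Sum: 0
Gen 2: crossing 1x3. Both 2&3? no. Sum: 0
Gen 3: crossing 3x1. Both 2&3? no. Sum: 0
Gen 4: crossing 2x1. Both 2&3? no. Sum: 0
Gen 5: crossing 1x2. Both 2&3? no. Sum: 0
Gen 6: crossing 2x1. Both 2&3? no. Sum: 0
Gen 7: 2 over 3. Both 2&3? yes. Contrib: +1. Sum: 1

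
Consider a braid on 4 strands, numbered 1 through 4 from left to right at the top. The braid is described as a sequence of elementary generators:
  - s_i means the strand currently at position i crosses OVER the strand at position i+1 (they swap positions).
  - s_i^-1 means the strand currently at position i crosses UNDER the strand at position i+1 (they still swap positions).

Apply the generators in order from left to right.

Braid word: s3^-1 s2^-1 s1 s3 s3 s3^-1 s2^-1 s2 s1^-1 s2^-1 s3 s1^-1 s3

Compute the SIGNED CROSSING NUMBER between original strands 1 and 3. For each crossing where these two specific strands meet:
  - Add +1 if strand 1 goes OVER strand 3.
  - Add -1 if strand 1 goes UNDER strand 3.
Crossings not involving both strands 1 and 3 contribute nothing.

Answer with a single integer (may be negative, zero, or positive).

Answer: -3

Derivation:
Gen 1: crossing 3x4. Both 1&3? no. Sum: 0
Gen 2: crossing 2x4. Both 1&3? no. Sum: 0
Gen 3: crossing 1x4. Both 1&3? no. Sum: 0
Gen 4: crossing 2x3. Both 1&3? no. Sum: 0
Gen 5: crossing 3x2. Both 1&3? no. Sum: 0
Gen 6: crossing 2x3. Both 1&3? no. Sum: 0
Gen 7: 1 under 3. Both 1&3? yes. Contrib: -1. Sum: -1
Gen 8: 3 over 1. Both 1&3? yes. Contrib: -1. Sum: -2
Gen 9: crossing 4x1. Both 1&3? no. Sum: -2
Gen 10: crossing 4x3. Both 1&3? no. Sum: -2
Gen 11: crossing 4x2. Both 1&3? no. Sum: -2
Gen 12: 1 under 3. Both 1&3? yes. Contrib: -1. Sum: -3
Gen 13: crossing 2x4. Both 1&3? no. Sum: -3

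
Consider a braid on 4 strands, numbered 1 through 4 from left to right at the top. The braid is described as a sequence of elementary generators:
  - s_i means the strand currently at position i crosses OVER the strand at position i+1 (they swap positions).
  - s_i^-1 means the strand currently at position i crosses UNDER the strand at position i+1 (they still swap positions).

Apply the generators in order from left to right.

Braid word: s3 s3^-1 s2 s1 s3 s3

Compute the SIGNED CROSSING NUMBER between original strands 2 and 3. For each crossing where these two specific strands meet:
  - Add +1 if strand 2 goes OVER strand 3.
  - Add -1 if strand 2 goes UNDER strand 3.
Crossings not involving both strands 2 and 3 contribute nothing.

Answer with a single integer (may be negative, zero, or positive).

Gen 1: crossing 3x4. Both 2&3? no. Sum: 0
Gen 2: crossing 4x3. Both 2&3? no. Sum: 0
Gen 3: 2 over 3. Both 2&3? yes. Contrib: +1. Sum: 1
Gen 4: crossing 1x3. Both 2&3? no. Sum: 1
Gen 5: crossing 2x4. Both 2&3? no. Sum: 1
Gen 6: crossing 4x2. Both 2&3? no. Sum: 1

Answer: 1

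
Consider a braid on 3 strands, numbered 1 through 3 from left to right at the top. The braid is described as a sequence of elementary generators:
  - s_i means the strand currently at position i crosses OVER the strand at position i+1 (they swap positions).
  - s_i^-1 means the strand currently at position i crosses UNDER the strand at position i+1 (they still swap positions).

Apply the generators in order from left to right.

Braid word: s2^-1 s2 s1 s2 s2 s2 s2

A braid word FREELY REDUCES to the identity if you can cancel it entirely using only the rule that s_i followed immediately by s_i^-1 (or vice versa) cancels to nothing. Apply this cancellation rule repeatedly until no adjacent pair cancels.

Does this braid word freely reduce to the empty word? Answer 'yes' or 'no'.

Answer: no

Derivation:
Gen 1 (s2^-1): push. Stack: [s2^-1]
Gen 2 (s2): cancels prior s2^-1. Stack: []
Gen 3 (s1): push. Stack: [s1]
Gen 4 (s2): push. Stack: [s1 s2]
Gen 5 (s2): push. Stack: [s1 s2 s2]
Gen 6 (s2): push. Stack: [s1 s2 s2 s2]
Gen 7 (s2): push. Stack: [s1 s2 s2 s2 s2]
Reduced word: s1 s2 s2 s2 s2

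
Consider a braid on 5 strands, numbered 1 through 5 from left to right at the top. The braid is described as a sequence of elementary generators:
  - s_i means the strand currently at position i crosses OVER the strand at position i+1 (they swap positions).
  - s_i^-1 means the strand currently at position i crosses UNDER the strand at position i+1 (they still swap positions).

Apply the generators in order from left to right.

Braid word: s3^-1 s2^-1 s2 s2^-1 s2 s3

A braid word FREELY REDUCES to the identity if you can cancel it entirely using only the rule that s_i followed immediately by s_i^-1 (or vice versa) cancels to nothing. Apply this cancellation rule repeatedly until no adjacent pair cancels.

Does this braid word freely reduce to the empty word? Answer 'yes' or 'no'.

Answer: yes

Derivation:
Gen 1 (s3^-1): push. Stack: [s3^-1]
Gen 2 (s2^-1): push. Stack: [s3^-1 s2^-1]
Gen 3 (s2): cancels prior s2^-1. Stack: [s3^-1]
Gen 4 (s2^-1): push. Stack: [s3^-1 s2^-1]
Gen 5 (s2): cancels prior s2^-1. Stack: [s3^-1]
Gen 6 (s3): cancels prior s3^-1. Stack: []
Reduced word: (empty)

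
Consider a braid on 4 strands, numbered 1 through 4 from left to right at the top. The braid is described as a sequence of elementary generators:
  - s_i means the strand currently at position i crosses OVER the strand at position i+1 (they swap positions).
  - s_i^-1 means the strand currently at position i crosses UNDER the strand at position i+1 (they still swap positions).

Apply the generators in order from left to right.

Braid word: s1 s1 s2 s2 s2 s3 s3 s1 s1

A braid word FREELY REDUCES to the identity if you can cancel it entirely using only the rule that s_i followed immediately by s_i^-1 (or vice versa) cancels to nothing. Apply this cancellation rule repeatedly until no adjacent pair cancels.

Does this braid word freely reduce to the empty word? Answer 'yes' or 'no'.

Answer: no

Derivation:
Gen 1 (s1): push. Stack: [s1]
Gen 2 (s1): push. Stack: [s1 s1]
Gen 3 (s2): push. Stack: [s1 s1 s2]
Gen 4 (s2): push. Stack: [s1 s1 s2 s2]
Gen 5 (s2): push. Stack: [s1 s1 s2 s2 s2]
Gen 6 (s3): push. Stack: [s1 s1 s2 s2 s2 s3]
Gen 7 (s3): push. Stack: [s1 s1 s2 s2 s2 s3 s3]
Gen 8 (s1): push. Stack: [s1 s1 s2 s2 s2 s3 s3 s1]
Gen 9 (s1): push. Stack: [s1 s1 s2 s2 s2 s3 s3 s1 s1]
Reduced word: s1 s1 s2 s2 s2 s3 s3 s1 s1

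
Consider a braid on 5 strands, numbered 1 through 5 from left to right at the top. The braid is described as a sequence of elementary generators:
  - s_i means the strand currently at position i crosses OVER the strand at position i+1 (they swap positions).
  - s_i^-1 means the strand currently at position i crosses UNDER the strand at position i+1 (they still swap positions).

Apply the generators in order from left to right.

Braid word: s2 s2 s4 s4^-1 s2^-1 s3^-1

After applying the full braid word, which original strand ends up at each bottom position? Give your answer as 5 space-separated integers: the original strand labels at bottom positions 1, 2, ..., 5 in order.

Answer: 1 3 4 2 5

Derivation:
Gen 1 (s2): strand 2 crosses over strand 3. Perm now: [1 3 2 4 5]
Gen 2 (s2): strand 3 crosses over strand 2. Perm now: [1 2 3 4 5]
Gen 3 (s4): strand 4 crosses over strand 5. Perm now: [1 2 3 5 4]
Gen 4 (s4^-1): strand 5 crosses under strand 4. Perm now: [1 2 3 4 5]
Gen 5 (s2^-1): strand 2 crosses under strand 3. Perm now: [1 3 2 4 5]
Gen 6 (s3^-1): strand 2 crosses under strand 4. Perm now: [1 3 4 2 5]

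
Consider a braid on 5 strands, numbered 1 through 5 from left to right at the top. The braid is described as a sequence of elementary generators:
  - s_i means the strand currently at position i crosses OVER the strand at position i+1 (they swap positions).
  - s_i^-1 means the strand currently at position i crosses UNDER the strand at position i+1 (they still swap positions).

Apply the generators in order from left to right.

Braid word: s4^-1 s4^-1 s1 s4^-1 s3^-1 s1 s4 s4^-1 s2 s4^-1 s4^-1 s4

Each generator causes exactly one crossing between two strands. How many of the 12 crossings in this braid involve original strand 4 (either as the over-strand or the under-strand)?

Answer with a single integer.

Answer: 8

Derivation:
Gen 1: crossing 4x5. Involves strand 4? yes. Count so far: 1
Gen 2: crossing 5x4. Involves strand 4? yes. Count so far: 2
Gen 3: crossing 1x2. Involves strand 4? no. Count so far: 2
Gen 4: crossing 4x5. Involves strand 4? yes. Count so far: 3
Gen 5: crossing 3x5. Involves strand 4? no. Count so far: 3
Gen 6: crossing 2x1. Involves strand 4? no. Count so far: 3
Gen 7: crossing 3x4. Involves strand 4? yes. Count so far: 4
Gen 8: crossing 4x3. Involves strand 4? yes. Count so far: 5
Gen 9: crossing 2x5. Involves strand 4? no. Count so far: 5
Gen 10: crossing 3x4. Involves strand 4? yes. Count so far: 6
Gen 11: crossing 4x3. Involves strand 4? yes. Count so far: 7
Gen 12: crossing 3x4. Involves strand 4? yes. Count so far: 8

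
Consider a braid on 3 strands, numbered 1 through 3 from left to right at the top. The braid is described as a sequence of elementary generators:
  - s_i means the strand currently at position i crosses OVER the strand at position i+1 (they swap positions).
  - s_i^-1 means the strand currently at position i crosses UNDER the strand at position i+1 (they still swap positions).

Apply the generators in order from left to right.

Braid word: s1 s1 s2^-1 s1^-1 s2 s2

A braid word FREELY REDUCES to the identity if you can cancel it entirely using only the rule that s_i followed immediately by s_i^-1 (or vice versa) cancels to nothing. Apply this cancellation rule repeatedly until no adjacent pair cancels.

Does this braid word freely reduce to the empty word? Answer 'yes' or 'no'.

Gen 1 (s1): push. Stack: [s1]
Gen 2 (s1): push. Stack: [s1 s1]
Gen 3 (s2^-1): push. Stack: [s1 s1 s2^-1]
Gen 4 (s1^-1): push. Stack: [s1 s1 s2^-1 s1^-1]
Gen 5 (s2): push. Stack: [s1 s1 s2^-1 s1^-1 s2]
Gen 6 (s2): push. Stack: [s1 s1 s2^-1 s1^-1 s2 s2]
Reduced word: s1 s1 s2^-1 s1^-1 s2 s2

Answer: no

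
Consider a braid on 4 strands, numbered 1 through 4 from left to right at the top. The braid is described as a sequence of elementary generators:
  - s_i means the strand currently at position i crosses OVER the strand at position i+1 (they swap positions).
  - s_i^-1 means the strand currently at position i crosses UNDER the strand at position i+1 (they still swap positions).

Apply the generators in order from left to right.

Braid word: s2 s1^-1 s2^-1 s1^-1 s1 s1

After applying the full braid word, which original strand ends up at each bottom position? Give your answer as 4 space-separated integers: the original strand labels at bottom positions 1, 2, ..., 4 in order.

Gen 1 (s2): strand 2 crosses over strand 3. Perm now: [1 3 2 4]
Gen 2 (s1^-1): strand 1 crosses under strand 3. Perm now: [3 1 2 4]
Gen 3 (s2^-1): strand 1 crosses under strand 2. Perm now: [3 2 1 4]
Gen 4 (s1^-1): strand 3 crosses under strand 2. Perm now: [2 3 1 4]
Gen 5 (s1): strand 2 crosses over strand 3. Perm now: [3 2 1 4]
Gen 6 (s1): strand 3 crosses over strand 2. Perm now: [2 3 1 4]

Answer: 2 3 1 4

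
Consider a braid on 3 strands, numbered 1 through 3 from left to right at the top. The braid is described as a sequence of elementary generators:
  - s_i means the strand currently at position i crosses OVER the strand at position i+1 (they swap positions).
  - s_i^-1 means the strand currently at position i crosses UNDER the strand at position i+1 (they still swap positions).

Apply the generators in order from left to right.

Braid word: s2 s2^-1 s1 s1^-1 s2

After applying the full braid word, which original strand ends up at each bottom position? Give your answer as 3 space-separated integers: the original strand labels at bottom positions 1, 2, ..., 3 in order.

Answer: 1 3 2

Derivation:
Gen 1 (s2): strand 2 crosses over strand 3. Perm now: [1 3 2]
Gen 2 (s2^-1): strand 3 crosses under strand 2. Perm now: [1 2 3]
Gen 3 (s1): strand 1 crosses over strand 2. Perm now: [2 1 3]
Gen 4 (s1^-1): strand 2 crosses under strand 1. Perm now: [1 2 3]
Gen 5 (s2): strand 2 crosses over strand 3. Perm now: [1 3 2]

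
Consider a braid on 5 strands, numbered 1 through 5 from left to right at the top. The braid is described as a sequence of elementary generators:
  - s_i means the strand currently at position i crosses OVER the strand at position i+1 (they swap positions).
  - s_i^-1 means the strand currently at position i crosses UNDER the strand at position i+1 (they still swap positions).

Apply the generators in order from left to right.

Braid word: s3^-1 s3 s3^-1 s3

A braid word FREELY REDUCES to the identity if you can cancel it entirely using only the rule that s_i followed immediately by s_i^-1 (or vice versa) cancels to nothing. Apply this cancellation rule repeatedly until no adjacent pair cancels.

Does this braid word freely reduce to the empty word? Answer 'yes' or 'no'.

Answer: yes

Derivation:
Gen 1 (s3^-1): push. Stack: [s3^-1]
Gen 2 (s3): cancels prior s3^-1. Stack: []
Gen 3 (s3^-1): push. Stack: [s3^-1]
Gen 4 (s3): cancels prior s3^-1. Stack: []
Reduced word: (empty)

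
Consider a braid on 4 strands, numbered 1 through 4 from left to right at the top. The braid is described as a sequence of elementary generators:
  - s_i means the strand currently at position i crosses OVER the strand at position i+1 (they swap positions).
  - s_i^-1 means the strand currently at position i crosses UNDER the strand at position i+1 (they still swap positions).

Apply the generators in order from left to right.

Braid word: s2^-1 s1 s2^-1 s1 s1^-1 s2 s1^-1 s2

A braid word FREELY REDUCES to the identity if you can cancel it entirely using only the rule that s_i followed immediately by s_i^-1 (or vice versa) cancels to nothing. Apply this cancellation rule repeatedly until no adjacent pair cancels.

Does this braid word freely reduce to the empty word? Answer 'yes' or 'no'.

Gen 1 (s2^-1): push. Stack: [s2^-1]
Gen 2 (s1): push. Stack: [s2^-1 s1]
Gen 3 (s2^-1): push. Stack: [s2^-1 s1 s2^-1]
Gen 4 (s1): push. Stack: [s2^-1 s1 s2^-1 s1]
Gen 5 (s1^-1): cancels prior s1. Stack: [s2^-1 s1 s2^-1]
Gen 6 (s2): cancels prior s2^-1. Stack: [s2^-1 s1]
Gen 7 (s1^-1): cancels prior s1. Stack: [s2^-1]
Gen 8 (s2): cancels prior s2^-1. Stack: []
Reduced word: (empty)

Answer: yes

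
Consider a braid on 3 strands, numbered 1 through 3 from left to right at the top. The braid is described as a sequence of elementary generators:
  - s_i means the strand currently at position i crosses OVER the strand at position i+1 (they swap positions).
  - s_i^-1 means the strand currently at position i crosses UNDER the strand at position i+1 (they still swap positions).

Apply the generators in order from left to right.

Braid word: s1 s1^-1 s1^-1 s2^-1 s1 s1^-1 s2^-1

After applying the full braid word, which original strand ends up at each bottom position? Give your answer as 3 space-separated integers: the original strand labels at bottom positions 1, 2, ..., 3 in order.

Gen 1 (s1): strand 1 crosses over strand 2. Perm now: [2 1 3]
Gen 2 (s1^-1): strand 2 crosses under strand 1. Perm now: [1 2 3]
Gen 3 (s1^-1): strand 1 crosses under strand 2. Perm now: [2 1 3]
Gen 4 (s2^-1): strand 1 crosses under strand 3. Perm now: [2 3 1]
Gen 5 (s1): strand 2 crosses over strand 3. Perm now: [3 2 1]
Gen 6 (s1^-1): strand 3 crosses under strand 2. Perm now: [2 3 1]
Gen 7 (s2^-1): strand 3 crosses under strand 1. Perm now: [2 1 3]

Answer: 2 1 3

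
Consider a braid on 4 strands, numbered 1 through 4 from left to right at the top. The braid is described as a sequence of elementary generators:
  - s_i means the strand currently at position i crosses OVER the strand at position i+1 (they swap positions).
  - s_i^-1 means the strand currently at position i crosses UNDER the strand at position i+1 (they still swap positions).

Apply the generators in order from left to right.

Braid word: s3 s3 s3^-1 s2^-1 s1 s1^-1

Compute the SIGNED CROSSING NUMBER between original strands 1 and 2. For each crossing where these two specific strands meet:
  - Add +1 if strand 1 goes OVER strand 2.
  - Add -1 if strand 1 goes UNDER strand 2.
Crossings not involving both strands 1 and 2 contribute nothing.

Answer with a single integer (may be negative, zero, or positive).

Answer: 0

Derivation:
Gen 1: crossing 3x4. Both 1&2? no. Sum: 0
Gen 2: crossing 4x3. Both 1&2? no. Sum: 0
Gen 3: crossing 3x4. Both 1&2? no. Sum: 0
Gen 4: crossing 2x4. Both 1&2? no. Sum: 0
Gen 5: crossing 1x4. Both 1&2? no. Sum: 0
Gen 6: crossing 4x1. Both 1&2? no. Sum: 0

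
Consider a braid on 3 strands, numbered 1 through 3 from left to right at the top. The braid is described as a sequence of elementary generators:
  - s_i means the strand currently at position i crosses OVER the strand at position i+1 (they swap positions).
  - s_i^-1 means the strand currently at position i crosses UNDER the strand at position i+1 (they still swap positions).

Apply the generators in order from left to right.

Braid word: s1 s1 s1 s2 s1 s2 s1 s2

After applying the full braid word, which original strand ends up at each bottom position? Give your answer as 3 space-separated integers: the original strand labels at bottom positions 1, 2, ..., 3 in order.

Answer: 1 2 3

Derivation:
Gen 1 (s1): strand 1 crosses over strand 2. Perm now: [2 1 3]
Gen 2 (s1): strand 2 crosses over strand 1. Perm now: [1 2 3]
Gen 3 (s1): strand 1 crosses over strand 2. Perm now: [2 1 3]
Gen 4 (s2): strand 1 crosses over strand 3. Perm now: [2 3 1]
Gen 5 (s1): strand 2 crosses over strand 3. Perm now: [3 2 1]
Gen 6 (s2): strand 2 crosses over strand 1. Perm now: [3 1 2]
Gen 7 (s1): strand 3 crosses over strand 1. Perm now: [1 3 2]
Gen 8 (s2): strand 3 crosses over strand 2. Perm now: [1 2 3]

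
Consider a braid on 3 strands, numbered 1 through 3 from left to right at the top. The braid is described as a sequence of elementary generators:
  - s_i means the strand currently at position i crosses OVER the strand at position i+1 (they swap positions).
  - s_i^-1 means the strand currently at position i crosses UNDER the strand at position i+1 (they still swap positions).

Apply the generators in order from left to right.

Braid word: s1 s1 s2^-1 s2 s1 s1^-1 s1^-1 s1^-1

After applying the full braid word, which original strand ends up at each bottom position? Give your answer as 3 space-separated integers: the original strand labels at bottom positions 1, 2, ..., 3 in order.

Gen 1 (s1): strand 1 crosses over strand 2. Perm now: [2 1 3]
Gen 2 (s1): strand 2 crosses over strand 1. Perm now: [1 2 3]
Gen 3 (s2^-1): strand 2 crosses under strand 3. Perm now: [1 3 2]
Gen 4 (s2): strand 3 crosses over strand 2. Perm now: [1 2 3]
Gen 5 (s1): strand 1 crosses over strand 2. Perm now: [2 1 3]
Gen 6 (s1^-1): strand 2 crosses under strand 1. Perm now: [1 2 3]
Gen 7 (s1^-1): strand 1 crosses under strand 2. Perm now: [2 1 3]
Gen 8 (s1^-1): strand 2 crosses under strand 1. Perm now: [1 2 3]

Answer: 1 2 3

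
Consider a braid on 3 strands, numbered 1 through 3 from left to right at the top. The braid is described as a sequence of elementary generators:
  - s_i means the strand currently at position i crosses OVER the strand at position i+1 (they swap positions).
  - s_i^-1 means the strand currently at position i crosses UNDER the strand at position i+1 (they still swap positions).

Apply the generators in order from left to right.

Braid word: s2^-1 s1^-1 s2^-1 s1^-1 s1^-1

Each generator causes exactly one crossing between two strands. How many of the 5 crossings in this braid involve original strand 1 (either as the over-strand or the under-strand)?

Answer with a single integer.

Gen 1: crossing 2x3. Involves strand 1? no. Count so far: 0
Gen 2: crossing 1x3. Involves strand 1? yes. Count so far: 1
Gen 3: crossing 1x2. Involves strand 1? yes. Count so far: 2
Gen 4: crossing 3x2. Involves strand 1? no. Count so far: 2
Gen 5: crossing 2x3. Involves strand 1? no. Count so far: 2

Answer: 2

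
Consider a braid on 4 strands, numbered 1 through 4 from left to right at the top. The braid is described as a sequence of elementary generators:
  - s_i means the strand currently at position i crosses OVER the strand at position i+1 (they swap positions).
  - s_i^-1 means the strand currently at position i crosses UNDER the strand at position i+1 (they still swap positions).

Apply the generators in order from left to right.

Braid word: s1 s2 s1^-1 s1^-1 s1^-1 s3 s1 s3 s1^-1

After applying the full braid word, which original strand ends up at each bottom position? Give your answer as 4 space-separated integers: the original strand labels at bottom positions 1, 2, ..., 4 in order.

Gen 1 (s1): strand 1 crosses over strand 2. Perm now: [2 1 3 4]
Gen 2 (s2): strand 1 crosses over strand 3. Perm now: [2 3 1 4]
Gen 3 (s1^-1): strand 2 crosses under strand 3. Perm now: [3 2 1 4]
Gen 4 (s1^-1): strand 3 crosses under strand 2. Perm now: [2 3 1 4]
Gen 5 (s1^-1): strand 2 crosses under strand 3. Perm now: [3 2 1 4]
Gen 6 (s3): strand 1 crosses over strand 4. Perm now: [3 2 4 1]
Gen 7 (s1): strand 3 crosses over strand 2. Perm now: [2 3 4 1]
Gen 8 (s3): strand 4 crosses over strand 1. Perm now: [2 3 1 4]
Gen 9 (s1^-1): strand 2 crosses under strand 3. Perm now: [3 2 1 4]

Answer: 3 2 1 4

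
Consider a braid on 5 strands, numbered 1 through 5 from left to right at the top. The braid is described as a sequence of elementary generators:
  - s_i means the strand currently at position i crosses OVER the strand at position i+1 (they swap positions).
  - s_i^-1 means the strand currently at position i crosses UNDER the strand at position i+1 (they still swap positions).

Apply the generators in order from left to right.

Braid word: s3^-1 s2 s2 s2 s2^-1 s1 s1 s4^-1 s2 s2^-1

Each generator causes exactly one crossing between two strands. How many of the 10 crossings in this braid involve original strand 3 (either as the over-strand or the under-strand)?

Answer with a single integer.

Answer: 2

Derivation:
Gen 1: crossing 3x4. Involves strand 3? yes. Count so far: 1
Gen 2: crossing 2x4. Involves strand 3? no. Count so far: 1
Gen 3: crossing 4x2. Involves strand 3? no. Count so far: 1
Gen 4: crossing 2x4. Involves strand 3? no. Count so far: 1
Gen 5: crossing 4x2. Involves strand 3? no. Count so far: 1
Gen 6: crossing 1x2. Involves strand 3? no. Count so far: 1
Gen 7: crossing 2x1. Involves strand 3? no. Count so far: 1
Gen 8: crossing 3x5. Involves strand 3? yes. Count so far: 2
Gen 9: crossing 2x4. Involves strand 3? no. Count so far: 2
Gen 10: crossing 4x2. Involves strand 3? no. Count so far: 2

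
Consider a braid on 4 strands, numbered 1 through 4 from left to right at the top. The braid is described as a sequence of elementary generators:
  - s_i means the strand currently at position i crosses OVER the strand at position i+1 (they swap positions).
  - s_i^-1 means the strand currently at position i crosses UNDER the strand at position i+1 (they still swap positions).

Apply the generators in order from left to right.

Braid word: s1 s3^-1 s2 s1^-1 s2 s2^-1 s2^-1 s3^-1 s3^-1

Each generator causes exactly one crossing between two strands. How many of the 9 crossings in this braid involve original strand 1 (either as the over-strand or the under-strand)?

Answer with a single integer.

Gen 1: crossing 1x2. Involves strand 1? yes. Count so far: 1
Gen 2: crossing 3x4. Involves strand 1? no. Count so far: 1
Gen 3: crossing 1x4. Involves strand 1? yes. Count so far: 2
Gen 4: crossing 2x4. Involves strand 1? no. Count so far: 2
Gen 5: crossing 2x1. Involves strand 1? yes. Count so far: 3
Gen 6: crossing 1x2. Involves strand 1? yes. Count so far: 4
Gen 7: crossing 2x1. Involves strand 1? yes. Count so far: 5
Gen 8: crossing 2x3. Involves strand 1? no. Count so far: 5
Gen 9: crossing 3x2. Involves strand 1? no. Count so far: 5

Answer: 5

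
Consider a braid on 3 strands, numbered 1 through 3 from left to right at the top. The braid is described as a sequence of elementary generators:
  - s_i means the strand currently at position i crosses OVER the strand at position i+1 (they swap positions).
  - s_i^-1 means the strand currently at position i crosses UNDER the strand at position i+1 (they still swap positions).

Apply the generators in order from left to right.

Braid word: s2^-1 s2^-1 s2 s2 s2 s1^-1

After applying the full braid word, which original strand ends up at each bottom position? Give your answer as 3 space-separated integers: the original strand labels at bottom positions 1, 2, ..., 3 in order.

Gen 1 (s2^-1): strand 2 crosses under strand 3. Perm now: [1 3 2]
Gen 2 (s2^-1): strand 3 crosses under strand 2. Perm now: [1 2 3]
Gen 3 (s2): strand 2 crosses over strand 3. Perm now: [1 3 2]
Gen 4 (s2): strand 3 crosses over strand 2. Perm now: [1 2 3]
Gen 5 (s2): strand 2 crosses over strand 3. Perm now: [1 3 2]
Gen 6 (s1^-1): strand 1 crosses under strand 3. Perm now: [3 1 2]

Answer: 3 1 2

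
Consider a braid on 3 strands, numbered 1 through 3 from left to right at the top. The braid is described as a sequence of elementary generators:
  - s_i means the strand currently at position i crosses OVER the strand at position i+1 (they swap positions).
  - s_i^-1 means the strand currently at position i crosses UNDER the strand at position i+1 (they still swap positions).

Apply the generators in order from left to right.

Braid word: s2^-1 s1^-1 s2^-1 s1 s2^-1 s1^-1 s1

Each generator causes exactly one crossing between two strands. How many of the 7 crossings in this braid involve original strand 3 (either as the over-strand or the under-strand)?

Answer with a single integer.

Gen 1: crossing 2x3. Involves strand 3? yes. Count so far: 1
Gen 2: crossing 1x3. Involves strand 3? yes. Count so far: 2
Gen 3: crossing 1x2. Involves strand 3? no. Count so far: 2
Gen 4: crossing 3x2. Involves strand 3? yes. Count so far: 3
Gen 5: crossing 3x1. Involves strand 3? yes. Count so far: 4
Gen 6: crossing 2x1. Involves strand 3? no. Count so far: 4
Gen 7: crossing 1x2. Involves strand 3? no. Count so far: 4

Answer: 4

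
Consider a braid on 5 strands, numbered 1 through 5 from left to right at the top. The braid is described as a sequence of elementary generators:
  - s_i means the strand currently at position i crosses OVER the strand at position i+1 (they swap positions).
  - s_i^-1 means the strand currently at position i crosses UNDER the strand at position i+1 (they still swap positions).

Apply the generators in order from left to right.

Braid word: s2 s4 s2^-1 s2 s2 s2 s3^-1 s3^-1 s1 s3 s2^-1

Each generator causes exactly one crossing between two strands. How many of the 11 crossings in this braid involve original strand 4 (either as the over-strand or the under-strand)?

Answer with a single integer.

Gen 1: crossing 2x3. Involves strand 4? no. Count so far: 0
Gen 2: crossing 4x5. Involves strand 4? yes. Count so far: 1
Gen 3: crossing 3x2. Involves strand 4? no. Count so far: 1
Gen 4: crossing 2x3. Involves strand 4? no. Count so far: 1
Gen 5: crossing 3x2. Involves strand 4? no. Count so far: 1
Gen 6: crossing 2x3. Involves strand 4? no. Count so far: 1
Gen 7: crossing 2x5. Involves strand 4? no. Count so far: 1
Gen 8: crossing 5x2. Involves strand 4? no. Count so far: 1
Gen 9: crossing 1x3. Involves strand 4? no. Count so far: 1
Gen 10: crossing 2x5. Involves strand 4? no. Count so far: 1
Gen 11: crossing 1x5. Involves strand 4? no. Count so far: 1

Answer: 1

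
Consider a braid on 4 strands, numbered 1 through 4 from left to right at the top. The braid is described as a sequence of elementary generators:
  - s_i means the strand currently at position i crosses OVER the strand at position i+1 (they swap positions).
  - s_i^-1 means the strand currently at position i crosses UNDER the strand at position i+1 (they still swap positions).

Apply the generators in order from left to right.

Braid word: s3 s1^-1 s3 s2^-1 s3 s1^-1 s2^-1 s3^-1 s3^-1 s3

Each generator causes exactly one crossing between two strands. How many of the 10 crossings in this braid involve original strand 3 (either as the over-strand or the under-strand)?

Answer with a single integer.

Gen 1: crossing 3x4. Involves strand 3? yes. Count so far: 1
Gen 2: crossing 1x2. Involves strand 3? no. Count so far: 1
Gen 3: crossing 4x3. Involves strand 3? yes. Count so far: 2
Gen 4: crossing 1x3. Involves strand 3? yes. Count so far: 3
Gen 5: crossing 1x4. Involves strand 3? no. Count so far: 3
Gen 6: crossing 2x3. Involves strand 3? yes. Count so far: 4
Gen 7: crossing 2x4. Involves strand 3? no. Count so far: 4
Gen 8: crossing 2x1. Involves strand 3? no. Count so far: 4
Gen 9: crossing 1x2. Involves strand 3? no. Count so far: 4
Gen 10: crossing 2x1. Involves strand 3? no. Count so far: 4

Answer: 4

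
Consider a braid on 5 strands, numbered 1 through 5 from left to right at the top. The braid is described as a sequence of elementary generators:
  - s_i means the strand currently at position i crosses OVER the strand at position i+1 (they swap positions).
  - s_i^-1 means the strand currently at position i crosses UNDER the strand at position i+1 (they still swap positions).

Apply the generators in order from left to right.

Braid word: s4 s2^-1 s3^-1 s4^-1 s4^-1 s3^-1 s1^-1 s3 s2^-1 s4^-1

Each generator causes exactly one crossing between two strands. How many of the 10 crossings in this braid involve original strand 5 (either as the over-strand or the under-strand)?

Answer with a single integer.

Answer: 5

Derivation:
Gen 1: crossing 4x5. Involves strand 5? yes. Count so far: 1
Gen 2: crossing 2x3. Involves strand 5? no. Count so far: 1
Gen 3: crossing 2x5. Involves strand 5? yes. Count so far: 2
Gen 4: crossing 2x4. Involves strand 5? no. Count so far: 2
Gen 5: crossing 4x2. Involves strand 5? no. Count so far: 2
Gen 6: crossing 5x2. Involves strand 5? yes. Count so far: 3
Gen 7: crossing 1x3. Involves strand 5? no. Count so far: 3
Gen 8: crossing 2x5. Involves strand 5? yes. Count so far: 4
Gen 9: crossing 1x5. Involves strand 5? yes. Count so far: 5
Gen 10: crossing 2x4. Involves strand 5? no. Count so far: 5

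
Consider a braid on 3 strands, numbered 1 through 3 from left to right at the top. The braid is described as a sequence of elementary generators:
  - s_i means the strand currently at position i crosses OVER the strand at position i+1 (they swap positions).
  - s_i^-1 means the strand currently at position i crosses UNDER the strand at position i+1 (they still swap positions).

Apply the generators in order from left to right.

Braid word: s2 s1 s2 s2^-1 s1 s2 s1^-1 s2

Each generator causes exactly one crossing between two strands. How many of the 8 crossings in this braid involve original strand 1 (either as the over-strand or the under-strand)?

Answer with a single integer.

Answer: 6

Derivation:
Gen 1: crossing 2x3. Involves strand 1? no. Count so far: 0
Gen 2: crossing 1x3. Involves strand 1? yes. Count so far: 1
Gen 3: crossing 1x2. Involves strand 1? yes. Count so far: 2
Gen 4: crossing 2x1. Involves strand 1? yes. Count so far: 3
Gen 5: crossing 3x1. Involves strand 1? yes. Count so far: 4
Gen 6: crossing 3x2. Involves strand 1? no. Count so far: 4
Gen 7: crossing 1x2. Involves strand 1? yes. Count so far: 5
Gen 8: crossing 1x3. Involves strand 1? yes. Count so far: 6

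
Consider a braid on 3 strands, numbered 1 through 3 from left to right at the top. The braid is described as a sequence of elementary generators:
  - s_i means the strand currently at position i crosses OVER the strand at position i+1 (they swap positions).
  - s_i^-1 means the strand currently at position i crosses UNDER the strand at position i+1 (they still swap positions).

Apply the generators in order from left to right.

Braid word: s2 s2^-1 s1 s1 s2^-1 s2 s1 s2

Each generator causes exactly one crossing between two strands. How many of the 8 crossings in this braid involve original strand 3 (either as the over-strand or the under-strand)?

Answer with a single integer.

Answer: 5

Derivation:
Gen 1: crossing 2x3. Involves strand 3? yes. Count so far: 1
Gen 2: crossing 3x2. Involves strand 3? yes. Count so far: 2
Gen 3: crossing 1x2. Involves strand 3? no. Count so far: 2
Gen 4: crossing 2x1. Involves strand 3? no. Count so far: 2
Gen 5: crossing 2x3. Involves strand 3? yes. Count so far: 3
Gen 6: crossing 3x2. Involves strand 3? yes. Count so far: 4
Gen 7: crossing 1x2. Involves strand 3? no. Count so far: 4
Gen 8: crossing 1x3. Involves strand 3? yes. Count so far: 5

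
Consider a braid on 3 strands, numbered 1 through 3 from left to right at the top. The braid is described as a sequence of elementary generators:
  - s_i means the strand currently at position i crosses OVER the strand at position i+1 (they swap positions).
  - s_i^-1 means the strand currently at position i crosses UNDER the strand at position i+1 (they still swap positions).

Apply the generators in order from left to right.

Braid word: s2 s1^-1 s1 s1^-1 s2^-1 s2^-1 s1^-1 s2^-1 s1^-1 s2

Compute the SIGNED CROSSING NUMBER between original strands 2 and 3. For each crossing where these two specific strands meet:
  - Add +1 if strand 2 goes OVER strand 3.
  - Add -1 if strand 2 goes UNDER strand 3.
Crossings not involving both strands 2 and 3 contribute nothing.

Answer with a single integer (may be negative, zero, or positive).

Gen 1: 2 over 3. Both 2&3? yes. Contrib: +1. Sum: 1
Gen 2: crossing 1x3. Both 2&3? no. Sum: 1
Gen 3: crossing 3x1. Both 2&3? no. Sum: 1
Gen 4: crossing 1x3. Both 2&3? no. Sum: 1
Gen 5: crossing 1x2. Both 2&3? no. Sum: 1
Gen 6: crossing 2x1. Both 2&3? no. Sum: 1
Gen 7: crossing 3x1. Both 2&3? no. Sum: 1
Gen 8: 3 under 2. Both 2&3? yes. Contrib: +1. Sum: 2
Gen 9: crossing 1x2. Both 2&3? no. Sum: 2
Gen 10: crossing 1x3. Both 2&3? no. Sum: 2

Answer: 2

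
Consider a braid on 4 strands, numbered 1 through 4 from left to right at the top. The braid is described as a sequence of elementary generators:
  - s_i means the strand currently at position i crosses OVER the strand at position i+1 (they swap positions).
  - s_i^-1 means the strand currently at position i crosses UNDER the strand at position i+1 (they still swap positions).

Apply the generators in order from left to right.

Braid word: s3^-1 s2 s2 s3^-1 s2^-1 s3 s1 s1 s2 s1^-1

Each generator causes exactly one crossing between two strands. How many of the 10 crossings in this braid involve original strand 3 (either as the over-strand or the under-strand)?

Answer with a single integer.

Answer: 6

Derivation:
Gen 1: crossing 3x4. Involves strand 3? yes. Count so far: 1
Gen 2: crossing 2x4. Involves strand 3? no. Count so far: 1
Gen 3: crossing 4x2. Involves strand 3? no. Count so far: 1
Gen 4: crossing 4x3. Involves strand 3? yes. Count so far: 2
Gen 5: crossing 2x3. Involves strand 3? yes. Count so far: 3
Gen 6: crossing 2x4. Involves strand 3? no. Count so far: 3
Gen 7: crossing 1x3. Involves strand 3? yes. Count so far: 4
Gen 8: crossing 3x1. Involves strand 3? yes. Count so far: 5
Gen 9: crossing 3x4. Involves strand 3? yes. Count so far: 6
Gen 10: crossing 1x4. Involves strand 3? no. Count so far: 6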